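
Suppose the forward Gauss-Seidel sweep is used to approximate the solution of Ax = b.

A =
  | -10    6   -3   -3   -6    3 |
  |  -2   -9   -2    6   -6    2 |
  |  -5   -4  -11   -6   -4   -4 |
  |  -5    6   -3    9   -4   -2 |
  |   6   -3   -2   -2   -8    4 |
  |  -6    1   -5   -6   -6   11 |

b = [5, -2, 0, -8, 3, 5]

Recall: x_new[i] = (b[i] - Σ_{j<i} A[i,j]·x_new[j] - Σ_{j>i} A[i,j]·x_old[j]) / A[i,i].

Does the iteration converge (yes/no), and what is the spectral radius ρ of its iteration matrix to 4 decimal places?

no, ρ = 1.1883

Split A = D + L + U, D = diag(-10, -9, -11, 9, -8, 11).
T_GS = -(D+L)⁻¹U: row 0 first, T[0,2] = -(-3)/(-10) = -0.3000; later rows by forward substitution.
  T[0,:] = [+0.0000 +0.6000 -0.3000 -0.3000 -0.6000 +0.3000]
  T[1,:] = [+0.0000 -0.1333 -0.1556 +0.7333 -0.5333 +0.1556]
  T[2,:] = [+0.0000 -0.2242 +0.1929 -0.6758 +0.1030 -0.5566]
  T[3,:] = [+0.0000 +0.3475 +0.0013 -0.8808 +0.5010 +0.0997]
  T[4,:] = [+0.0000 +0.4692 -0.2152 -0.1109 -0.4010 +0.7809]
  T[5,:] = [+0.0000 +0.6829 -0.1785 -1.0784 -0.1774 +0.3768]
|λ(T)| sorted: 1.1883, 0.5416, 0.5416, 0.3788, 0.0668, 0.0000.
spectral radius ρ = 1.1883; 1.1883 > 1, so it fails to converge.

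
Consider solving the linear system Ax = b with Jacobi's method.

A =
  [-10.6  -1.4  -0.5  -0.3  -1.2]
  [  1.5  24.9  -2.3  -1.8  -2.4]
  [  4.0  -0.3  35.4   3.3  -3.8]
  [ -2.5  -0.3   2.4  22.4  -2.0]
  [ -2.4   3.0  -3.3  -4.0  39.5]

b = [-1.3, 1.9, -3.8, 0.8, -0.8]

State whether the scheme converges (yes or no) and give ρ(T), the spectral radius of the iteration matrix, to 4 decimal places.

Let D = diag(-10.6, 24.9, 35.4, 22.4, 39.5); L, U the strict triangles.
T_J = -D⁻¹(L+U): T[4,1] = -(3)/(39.5) = -0.0759; T[4,4] = 0.
  T[0,:] = [+0.0000 -0.1321 -0.0472 -0.0283 -0.1132]
  T[1,:] = [-0.0602 +0.0000 +0.0924 +0.0723 +0.0964]
  T[2,:] = [-0.1130 +0.0085 +0.0000 -0.0932 +0.1073]
  T[3,:] = [+0.1116 +0.0134 -0.1071 +0.0000 +0.0893]
  T[4,:] = [+0.0608 -0.0759 +0.0835 +0.1013 +0.0000]
|roots of det(T-λI)|: 0.1995, 0.1542, 0.1542, 0.0874, 0.0717.
ρ = 0.1995; 0.1995 < 1, so it converges for any x₀.

yes, ρ = 0.1995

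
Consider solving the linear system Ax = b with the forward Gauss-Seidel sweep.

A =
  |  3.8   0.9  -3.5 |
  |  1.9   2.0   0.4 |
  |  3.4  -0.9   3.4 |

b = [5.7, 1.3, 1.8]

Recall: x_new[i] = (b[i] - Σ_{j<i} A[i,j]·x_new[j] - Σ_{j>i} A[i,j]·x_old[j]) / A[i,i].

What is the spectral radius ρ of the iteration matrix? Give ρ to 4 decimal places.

0.9297

A = D + L + U where D = diag(3.8, 2, 3.4).
Gauss-Seidel: T = -(D+L)⁻¹U, row 0 first, T[0,2] = -(-3.5)/(3.8) = +0.9211; later rows by forward substitution.
  T[0,:] = [+0.0000, -0.2368, +0.9211]
  T[1,:] = [+0.0000, +0.2250, -1.0750]
  T[2,:] = [+0.0000, +0.2964, -1.2056]
moduli |λ_i(T)| = 0.9297, 0.0510, 0.0000.
ρ = 0.9297; 0.9297 < 1 ⇒ converges.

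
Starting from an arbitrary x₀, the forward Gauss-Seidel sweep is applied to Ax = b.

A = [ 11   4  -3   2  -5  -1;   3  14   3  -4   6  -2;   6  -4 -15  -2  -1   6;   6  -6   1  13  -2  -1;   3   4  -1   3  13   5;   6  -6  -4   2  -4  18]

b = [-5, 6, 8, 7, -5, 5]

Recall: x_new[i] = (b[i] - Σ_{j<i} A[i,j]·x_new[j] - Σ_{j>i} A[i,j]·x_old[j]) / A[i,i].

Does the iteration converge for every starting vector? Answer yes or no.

yes

Write A = D+L+U with D = diag(11, 14, -15, 13, 13, 18).
Gauss-Seidel: T = -(D+L)⁻¹U, row 0 first, T[0,4] = -(-5)/(11) = +0.4545; later rows by forward substitution.
  T[0,:] = [+0.0000 -0.3636 +0.2727 -0.1818 +0.4545 +0.0909]
  T[1,:] = [+0.0000 +0.0779 -0.2727 +0.3247 -0.5260 +0.1234]
  T[2,:] = [+0.0000 -0.1662 +0.1818 -0.2926 +0.2554 +0.4035]
  T[3,:] = [+0.0000 +0.2166 -0.2657 +0.2563 -0.3183 +0.0609]
  T[4,:] = [+0.0000 -0.0028 +0.0963 -0.1396 +0.1501 -0.4266]
  T[5,:] = [+0.0000 +0.0856 -0.0905 +0.0443 -0.2014 -0.0011]
eigenvalue magnitudes: 0.8520, 0.1875, 0.1875, 0.1645, 0.0416, 0.0000.
ρ(T) = max|λ| = 0.8520; 0.8520 < 1: convergent.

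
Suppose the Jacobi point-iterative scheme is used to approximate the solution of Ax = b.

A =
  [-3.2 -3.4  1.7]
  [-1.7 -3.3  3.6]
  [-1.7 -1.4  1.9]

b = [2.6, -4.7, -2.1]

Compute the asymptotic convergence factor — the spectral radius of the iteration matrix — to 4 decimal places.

1.6110

Split A = D + L + U, D = diag(-3.2, -3.3, 1.9).
T_J = -D⁻¹(L+U): T[2,0] = -(-1.7)/(1.9) = +0.8947; T[2,2] = 0.
  T[0,:] = [+0.0000  -1.0625  +0.5312]
  T[1,:] = [-0.5152  +0.0000  +1.0909]
  T[2,:] = [+0.8947  +0.7368  +0.0000]
eigenvalue magnitudes: 1.6110, 0.8769, 0.8769.
ρ(T) = max|λ| = 1.6110; 1.6110 > 1 ⇒ diverges.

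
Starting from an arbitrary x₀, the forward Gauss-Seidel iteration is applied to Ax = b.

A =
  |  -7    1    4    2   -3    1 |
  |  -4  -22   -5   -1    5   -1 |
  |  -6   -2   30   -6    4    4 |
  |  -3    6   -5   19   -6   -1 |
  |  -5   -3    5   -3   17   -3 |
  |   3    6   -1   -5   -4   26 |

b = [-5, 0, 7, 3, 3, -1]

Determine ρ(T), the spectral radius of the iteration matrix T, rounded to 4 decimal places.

Split A = D + L + U, D = diag(-7, -22, 30, 19, 17, 26).
Gauss-Seidel: T = -(D+L)⁻¹U, row 0 first, T[0,1] = -(1)/(-7) = +0.1429; later rows by forward substitution.
  T[0,:] = [+0.0000  +0.1429  +0.5714  +0.2857  -0.4286  +0.1429]
  T[1,:] = [+0.0000  -0.0260  -0.3312  -0.0974  +0.3052  -0.0714]
  T[2,:] = [+0.0000  +0.0268  +0.0922  +0.2506  -0.1987  -0.1095]
  T[3,:] = [+0.0000  +0.0378  +0.2191  +0.1418  +0.0995  +0.0689]
  T[4,:] = [+0.0000  +0.0362  +0.1212  +0.0182  +0.0038  +0.2503]
  T[5,:] = [+0.0000  +0.0034  +0.0748  +0.0292  -0.0089  +0.0475]
eigenvalue magnitudes: 0.3078, 0.1099, 0.1099, 0.1060, 0.1060, 0.0000.
spectral radius ρ = 0.3078; 0.3078 < 1: convergent.

0.3078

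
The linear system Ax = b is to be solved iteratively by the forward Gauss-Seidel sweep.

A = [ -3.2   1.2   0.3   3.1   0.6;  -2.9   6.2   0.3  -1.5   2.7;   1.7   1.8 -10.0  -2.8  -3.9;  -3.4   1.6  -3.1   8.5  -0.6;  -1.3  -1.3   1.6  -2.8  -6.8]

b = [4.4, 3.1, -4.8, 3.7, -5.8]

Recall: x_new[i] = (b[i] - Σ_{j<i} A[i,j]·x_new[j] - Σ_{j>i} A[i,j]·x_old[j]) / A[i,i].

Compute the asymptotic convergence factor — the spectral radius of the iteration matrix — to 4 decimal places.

0.6193

Diagonal D = diag(-3.2, 6.2, -10, 8.5, -6.8); L, U strict lower/upper.
T_GS = -(D+L)⁻¹U: row 0 first, T[0,4] = -(0.6)/(-3.2) = +0.1875; later rows by forward substitution.
  T[0,:] = [+0.0000 +0.3750 +0.0938 +0.9688 +0.1875]
  T[1,:] = [+0.0000 +0.1754 -0.0045 +0.6951 -0.3478]
  T[2,:] = [+0.0000 +0.0953 +0.0151 +0.0098 -0.4207]
  T[3,:] = [+0.0000 +0.1517 +0.0439 +0.2602 +0.0576]
  T[4,:] = [+0.0000 -0.1453 -0.0316 -0.4229 -0.0921]
|λ(T)| sorted: 0.6193, 0.1680, 0.1680, 0.0039, 0.0000.
ρ(T) = max|λ| = 0.6193; 0.6193 < 1, so it converges for any x₀.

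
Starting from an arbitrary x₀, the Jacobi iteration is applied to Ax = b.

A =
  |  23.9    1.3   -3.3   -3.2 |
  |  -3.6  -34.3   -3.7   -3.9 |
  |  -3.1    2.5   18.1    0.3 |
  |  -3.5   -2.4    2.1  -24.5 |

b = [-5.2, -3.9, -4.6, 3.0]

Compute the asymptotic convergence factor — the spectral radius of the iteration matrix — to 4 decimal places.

Let D = diag(23.9, -34.3, 18.1, -24.5); L, U the strict triangles.
Jacobi T = -D⁻¹(L+U): T[3,2] = -(2.1)/(-24.5) = +0.0857; T[3,3] = 0.
  T[0,:] = [+0.0000, -0.0544, +0.1381, +0.1339]
  T[1,:] = [-0.1050, +0.0000, -0.1079, -0.1137]
  T[2,:] = [+0.1713, -0.1381, +0.0000, -0.0166]
  T[3,:] = [-0.1429, -0.0980, +0.0857, +0.0000]
|eigenvalues of T|: 0.2556, 0.1498, 0.1498, 0.0366.
ρ = 0.2556; 0.2556 < 1, so it converges for any x₀.

0.2556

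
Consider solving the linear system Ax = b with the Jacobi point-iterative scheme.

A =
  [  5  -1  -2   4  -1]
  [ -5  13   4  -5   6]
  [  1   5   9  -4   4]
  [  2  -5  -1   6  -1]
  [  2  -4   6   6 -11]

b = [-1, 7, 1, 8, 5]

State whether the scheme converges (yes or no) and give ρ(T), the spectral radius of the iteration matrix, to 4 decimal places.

no, ρ = 1.3394

A = D + L + U where D = diag(5, 13, 9, 6, -11).
Jacobi T = -D⁻¹(L+U): T[4,3] = -(6)/(-11) = +0.5455; T[4,4] = 0.
  T[0,:] = [+0.0000  +0.2000  +0.4000  -0.8000  +0.2000]
  T[1,:] = [+0.3846  +0.0000  -0.3077  +0.3846  -0.4615]
  T[2,:] = [-0.1111  -0.5556  +0.0000  +0.4444  -0.4444]
  T[3,:] = [-0.3333  +0.8333  +0.1667  +0.0000  +0.1667]
  T[4,:] = [+0.1818  -0.3636  +0.5455  +0.5455  +0.0000]
moduli |λ_i(T)| = 1.3394, 0.7064, 0.7064, 0.4642, 0.4642.
ρ = 1.3394; 1.3394 > 1: divergent.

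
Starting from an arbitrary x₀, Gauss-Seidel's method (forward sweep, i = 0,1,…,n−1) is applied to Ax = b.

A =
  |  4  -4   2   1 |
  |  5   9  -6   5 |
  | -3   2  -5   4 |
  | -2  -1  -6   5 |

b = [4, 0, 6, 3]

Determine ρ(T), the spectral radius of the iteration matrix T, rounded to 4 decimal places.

1.3232

Let D = diag(4, 9, -5, 5); L, U the strict triangles.
GS T = -(D+L)⁻¹U: row 0 first, T[0,1] = -(-4)/(4) = +1.0000; later rows by forward substitution.
  T[0,:] = [+0.0000 +1.0000 -0.5000 -0.2500]
  T[1,:] = [+0.0000 -0.5556 +0.9444 -0.4167]
  T[2,:] = [+0.0000 -0.8222 +0.6778 +0.7833]
  T[3,:] = [+0.0000 -0.6978 +0.8022 +0.7567]
|eigenvalues of T|: 1.3232, 0.4015, 0.4015, 0.0000.
ρ = 1.3232; 1.3232 > 1 ⇒ diverges.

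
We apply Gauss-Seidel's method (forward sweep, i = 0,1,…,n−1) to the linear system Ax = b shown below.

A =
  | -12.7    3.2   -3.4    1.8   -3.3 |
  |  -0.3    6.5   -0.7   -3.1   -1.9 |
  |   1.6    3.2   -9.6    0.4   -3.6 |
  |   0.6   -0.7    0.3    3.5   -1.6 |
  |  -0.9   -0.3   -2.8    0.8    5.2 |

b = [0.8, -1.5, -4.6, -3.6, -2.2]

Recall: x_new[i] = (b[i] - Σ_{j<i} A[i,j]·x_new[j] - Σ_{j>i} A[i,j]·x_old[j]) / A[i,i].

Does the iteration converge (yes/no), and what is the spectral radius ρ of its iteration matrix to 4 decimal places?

A = D + L + U where D = diag(-12.7, 6.5, -9.6, 3.5, 5.2).
Gauss-Seidel: T = -(D+L)⁻¹U, row 0 first, T[0,1] = -(3.2)/(-12.7) = +0.2520; later rows by forward substitution.
  T[0,:] = [+0.0000  +0.2520  -0.2677  +0.1417  -0.2598]
  T[1,:] = [+0.0000  +0.0116  +0.0953  +0.4835  +0.2803]
  T[2,:] = [+0.0000  +0.0459  -0.0128  +0.2264  -0.3249]
  T[3,:] = [+0.0000  -0.0448  +0.0661  +0.0530  +0.5856]
  T[4,:] = [+0.0000  +0.0759  -0.0579  +0.1662  -0.2938]
|roots of det(T-λI)|: 0.5224, 0.2960, 0.0241, 0.0241, 0.0000.
ρ(T) = max|λ| = 0.5224; 0.5224 < 1: convergent.

yes, ρ = 0.5224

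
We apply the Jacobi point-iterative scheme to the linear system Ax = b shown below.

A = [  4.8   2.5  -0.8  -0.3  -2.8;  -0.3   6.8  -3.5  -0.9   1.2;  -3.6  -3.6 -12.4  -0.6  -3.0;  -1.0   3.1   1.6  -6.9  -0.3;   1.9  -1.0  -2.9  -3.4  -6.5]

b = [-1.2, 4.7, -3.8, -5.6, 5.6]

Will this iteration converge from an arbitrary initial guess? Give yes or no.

Diagonal D = diag(4.8, 6.8, -12.4, -6.9, -6.5); L, U strict lower/upper.
T_J = -D⁻¹(L+U): T[4,3] = -(-3.4)/(-6.5) = -0.5231; T[4,4] = 0.
  T[0,:] = [+0.0000  -0.5208  +0.1667  +0.0625  +0.5833]
  T[1,:] = [+0.0441  +0.0000  +0.5147  +0.1324  -0.1765]
  T[2,:] = [-0.2903  -0.2903  +0.0000  -0.0484  -0.2419]
  T[3,:] = [-0.1449  +0.4493  +0.2319  +0.0000  -0.0435]
  T[4,:] = [+0.2923  -0.1538  -0.4462  -0.5231  +0.0000]
eigenvalue magnitudes: 0.8279, 0.4849, 0.4849, 0.4288, 0.4288.
ρ(T) = max|λ| = 0.8279; 0.8279 < 1: convergent.

yes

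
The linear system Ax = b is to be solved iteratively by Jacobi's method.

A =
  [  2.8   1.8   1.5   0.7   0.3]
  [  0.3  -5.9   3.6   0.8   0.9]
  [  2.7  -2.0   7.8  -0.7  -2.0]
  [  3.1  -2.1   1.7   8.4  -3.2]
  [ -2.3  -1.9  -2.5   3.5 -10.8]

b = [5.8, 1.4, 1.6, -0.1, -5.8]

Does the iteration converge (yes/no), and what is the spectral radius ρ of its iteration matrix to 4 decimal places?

Diagonal D = diag(2.8, -5.9, 7.8, 8.4, -10.8); L, U strict lower/upper.
T_J = -D⁻¹(L+U): T[2,4] = -(-2)/(7.8) = +0.2564; T[2,2] = 0.
  T[0,:] = [+0.0000, -0.6429, -0.5357, -0.2500, -0.1071]
  T[1,:] = [+0.0508, +0.0000, +0.6102, +0.1356, +0.1525]
  T[2,:] = [-0.3462, +0.2564, +0.0000, +0.0897, +0.2564]
  T[3,:] = [-0.3690, +0.2500, -0.2024, +0.0000, +0.3810]
  T[4,:] = [-0.2130, -0.1759, -0.2315, +0.3241, +0.0000]
moduli |λ_i(T)| = 0.8437, 0.5152, 0.3604, 0.3604, 0.1383.
spectral radius ρ = 0.8437; 0.8437 < 1: convergent.

yes, ρ = 0.8437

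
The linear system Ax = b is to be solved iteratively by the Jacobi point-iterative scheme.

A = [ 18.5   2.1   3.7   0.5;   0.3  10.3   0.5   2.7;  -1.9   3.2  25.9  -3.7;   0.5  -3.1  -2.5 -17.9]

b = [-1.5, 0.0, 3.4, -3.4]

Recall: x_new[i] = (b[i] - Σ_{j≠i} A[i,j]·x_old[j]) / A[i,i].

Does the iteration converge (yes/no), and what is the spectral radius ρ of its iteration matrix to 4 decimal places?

Let D = diag(18.5, 10.3, 25.9, -17.9); L, U the strict triangles.
Jacobi: T = -D⁻¹(L+U), T[3,2] = -(-2.5)/(-17.9) = -0.1397; T[3,3] = 0.
  T[0,:] = [+0.0000  -0.1135  -0.2000  -0.0270]
  T[1,:] = [-0.0291  +0.0000  -0.0485  -0.2621]
  T[2,:] = [+0.0734  -0.1236  +0.0000  +0.1429]
  T[3,:] = [+0.0279  -0.1732  -0.1397  +0.0000]
|eigenvalues of T|: 0.1996, 0.1154, 0.1154, 0.0473.
ρ(T) = max|λ| = 0.1996; 0.1996 < 1, so it converges for any x₀.

yes, ρ = 0.1996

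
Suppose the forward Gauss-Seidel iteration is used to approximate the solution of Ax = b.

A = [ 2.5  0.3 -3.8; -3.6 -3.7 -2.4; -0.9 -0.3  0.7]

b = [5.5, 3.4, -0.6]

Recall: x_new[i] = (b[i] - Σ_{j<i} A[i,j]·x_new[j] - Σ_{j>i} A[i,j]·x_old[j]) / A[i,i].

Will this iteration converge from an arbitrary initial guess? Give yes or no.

Write A = D+L+U with D = diag(2.5, -3.7, 0.7).
GS T = -(D+L)⁻¹U: row 0 first, T[0,1] = -(0.3)/(2.5) = -0.1200; later rows by forward substitution.
  T[0,:] = [+0.0000 -0.1200 +1.5200]
  T[1,:] = [+0.0000 +0.1168 -2.1276]
  T[2,:] = [+0.0000 -0.1042 +1.0425]
|roots of det(T-λI)|: 1.2399, 0.0807, 0.0000.
spectral radius ρ = 1.2399; 1.2399 > 1, so it fails to converge.

no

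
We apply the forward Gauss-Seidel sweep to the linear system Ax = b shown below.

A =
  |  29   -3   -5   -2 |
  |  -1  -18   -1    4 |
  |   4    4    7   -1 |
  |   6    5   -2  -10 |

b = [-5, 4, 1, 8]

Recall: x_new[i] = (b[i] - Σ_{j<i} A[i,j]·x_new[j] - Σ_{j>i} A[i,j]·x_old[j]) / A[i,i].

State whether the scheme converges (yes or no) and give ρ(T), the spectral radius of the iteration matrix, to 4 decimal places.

Split A = D + L + U, D = diag(29, -18, 7, -10).
GS T = -(D+L)⁻¹U: row 0 first, T[0,1] = -(-3)/(29) = +0.1034; later rows by forward substitution.
  T[0,:] = [+0.0000 +0.1034 +0.1724 +0.0690]
  T[1,:] = [+0.0000 -0.0057 -0.0651 +0.2184]
  T[2,:] = [+0.0000 -0.0558 -0.0613 -0.0213]
  T[3,:] = [+0.0000 +0.0704 +0.0831 +0.1548]
|roots of det(T-λI)|: 0.2076, 0.1371, 0.0173, 0.0000.
ρ(T) = max|λ| = 0.2076; 0.2076 < 1 ⇒ converges.

yes, ρ = 0.2076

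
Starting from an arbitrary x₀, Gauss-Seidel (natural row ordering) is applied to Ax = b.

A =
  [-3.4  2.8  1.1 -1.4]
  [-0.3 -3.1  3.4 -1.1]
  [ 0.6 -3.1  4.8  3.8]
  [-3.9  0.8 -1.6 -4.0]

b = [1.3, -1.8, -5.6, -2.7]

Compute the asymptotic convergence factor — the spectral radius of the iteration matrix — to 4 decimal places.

Write A = D+L+U with D = diag(-3.4, -3.1, 4.8, -4).
Gauss-Seidel: T = -(D+L)⁻¹U, row 0 first, T[0,3] = -(-1.4)/(-3.4) = -0.4118; later rows by forward substitution.
  T[0,:] = [+0.0000, +0.8235, +0.3235, -0.4118]
  T[1,:] = [+0.0000, -0.0797, +1.0655, -0.3150]
  T[2,:] = [+0.0000, -0.1544, +0.6477, -0.9436]
  T[3,:] = [+0.0000, -0.7571, -0.3614, +0.7159]
|λ(T)| sorted: 1.5954, 0.6611, 0.6611, 0.0000.
spectral radius ρ = 1.5954; 1.5954 > 1: divergent.

1.5954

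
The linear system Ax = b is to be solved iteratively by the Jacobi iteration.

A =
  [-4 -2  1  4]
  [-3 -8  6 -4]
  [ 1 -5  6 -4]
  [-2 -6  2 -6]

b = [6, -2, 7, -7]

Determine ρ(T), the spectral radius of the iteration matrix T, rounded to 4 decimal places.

1.3174

Let D = diag(-4, -8, 6, -6); L, U the strict triangles.
Jacobi: T = -D⁻¹(L+U), T[1,2] = -(6)/(-8) = +0.7500; T[1,1] = 0.
  T[0,:] = [+0.0000, -0.5000, +0.2500, +1.0000]
  T[1,:] = [-0.3750, +0.0000, +0.7500, -0.5000]
  T[2,:] = [-0.1667, +0.8333, +0.0000, +0.6667]
  T[3,:] = [-0.3333, -1.0000, +0.3333, +0.0000]
eigenvalue magnitudes: 1.3174, 1.0266, 0.5266, 0.5266.
ρ = 1.3174; 1.3174 > 1, so it fails to converge.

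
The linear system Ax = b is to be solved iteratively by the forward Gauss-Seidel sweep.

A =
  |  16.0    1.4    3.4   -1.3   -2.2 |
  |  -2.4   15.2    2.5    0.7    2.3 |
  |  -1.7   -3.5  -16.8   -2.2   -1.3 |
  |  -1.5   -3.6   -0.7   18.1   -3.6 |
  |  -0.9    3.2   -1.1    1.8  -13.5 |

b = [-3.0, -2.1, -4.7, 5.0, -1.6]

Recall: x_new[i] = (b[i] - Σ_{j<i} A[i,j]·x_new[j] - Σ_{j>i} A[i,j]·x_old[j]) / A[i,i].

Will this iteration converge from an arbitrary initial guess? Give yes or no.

A = D + L + U where D = diag(16, 15.2, -16.8, 18.1, -13.5).
Gauss-Seidel: T = -(D+L)⁻¹U, row 0 first, T[0,2] = -(3.4)/(16) = -0.2125; later rows by forward substitution.
  T[0,:] = [+0.0000 -0.0875 -0.2125 +0.0813 +0.1375]
  T[1,:] = [+0.0000 -0.0138 -0.1980 -0.0332 -0.1296]
  T[2,:] = [+0.0000 +0.0117 +0.0628 -0.1323 -0.0643]
  T[3,:] = [+0.0000 -0.0095 -0.0546 -0.0050 +0.1820]
  T[4,:] = [+0.0000 +0.0003 -0.0452 -0.0032 -0.0104]
|λ(T)| sorted: 0.1509, 0.0789, 0.0789, 0.0266, 0.0000.
spectral radius ρ = 0.1509; 0.1509 < 1 ⇒ converges.

yes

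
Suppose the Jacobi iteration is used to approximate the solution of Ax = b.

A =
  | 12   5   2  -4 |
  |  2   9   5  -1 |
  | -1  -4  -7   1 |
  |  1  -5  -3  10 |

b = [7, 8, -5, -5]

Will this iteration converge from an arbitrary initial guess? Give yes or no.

Diagonal D = diag(12, 9, -7, 10); L, U strict lower/upper.
Jacobi T = -D⁻¹(L+U): T[0,1] = -(5)/(12) = -0.4167; T[0,0] = 0.
  T[0,:] = [+0.0000 -0.4167 -0.1667 +0.3333]
  T[1,:] = [-0.2222 +0.0000 -0.5556 +0.1111]
  T[2,:] = [-0.1429 -0.5714 +0.0000 +0.1429]
  T[3,:] = [-0.1000 +0.5000 +0.3000 +0.0000]
|λ(T)| sorted: 0.8525, 0.5650, 0.2557, 0.2557.
spectral radius ρ = 0.8525; 0.8525 < 1: convergent.

yes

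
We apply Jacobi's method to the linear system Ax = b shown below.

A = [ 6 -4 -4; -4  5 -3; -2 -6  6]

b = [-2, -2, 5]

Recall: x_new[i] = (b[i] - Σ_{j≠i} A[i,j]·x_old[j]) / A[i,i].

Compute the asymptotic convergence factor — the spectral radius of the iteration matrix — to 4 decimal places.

Write A = D+L+U with D = diag(6, 5, 6).
Jacobi: T = -D⁻¹(L+U), T[2,1] = -(-6)/(6) = +1.0000; T[2,2] = 0.
  T[0,:] = [+0.0000 +0.6667 +0.6667]
  T[1,:] = [+0.8000 +0.0000 +0.6000]
  T[2,:] = [+0.3333 +1.0000 +0.0000]
|eigenvalues of T|: 1.3588, 0.7005, 0.7005.
ρ(T) = max|λ| = 1.3588; 1.3588 > 1: divergent.

1.3588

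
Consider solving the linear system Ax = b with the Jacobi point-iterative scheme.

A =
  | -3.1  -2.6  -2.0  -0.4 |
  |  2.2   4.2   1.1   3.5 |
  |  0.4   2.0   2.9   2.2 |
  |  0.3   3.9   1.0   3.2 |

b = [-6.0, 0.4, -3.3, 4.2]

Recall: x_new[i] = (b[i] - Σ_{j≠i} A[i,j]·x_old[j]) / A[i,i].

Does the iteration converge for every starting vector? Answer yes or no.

no

Write A = D+L+U with D = diag(-3.1, 4.2, 2.9, 3.2).
Jacobi: T = -D⁻¹(L+U), T[1,3] = -(3.5)/(4.2) = -0.8333; T[1,1] = 0.
  T[0,:] = [+0.0000 -0.8387 -0.6452 -0.1290]
  T[1,:] = [-0.5238 +0.0000 -0.2619 -0.8333]
  T[2,:] = [-0.1379 -0.6897 +0.0000 -0.7586]
  T[3,:] = [-0.0938 -1.2188 -0.3125 +0.0000]
|λ(T)| sorted: 1.6140, 1.1736, 0.3381, 0.3381.
ρ = 1.6140; 1.6140 > 1: divergent.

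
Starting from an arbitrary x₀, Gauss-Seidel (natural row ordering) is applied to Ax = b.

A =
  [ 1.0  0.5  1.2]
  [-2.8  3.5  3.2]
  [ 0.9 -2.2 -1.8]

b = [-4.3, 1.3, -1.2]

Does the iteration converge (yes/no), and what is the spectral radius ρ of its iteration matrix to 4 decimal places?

A = D + L + U where D = diag(1, 3.5, -1.8).
T_GS = -(D+L)⁻¹U: row 0 first, T[0,1] = -(0.5)/(1) = -0.5000; later rows by forward substitution.
  T[0,:] = [+0.0000  -0.5000  -1.2000]
  T[1,:] = [+0.0000  -0.4000  -1.8743]
  T[2,:] = [+0.0000  +0.2389  +1.6908]
|roots of det(T-λI)|: 1.4486, 0.1578, 0.0000.
spectral radius ρ = 1.4486; 1.4486 > 1: divergent.

no, ρ = 1.4486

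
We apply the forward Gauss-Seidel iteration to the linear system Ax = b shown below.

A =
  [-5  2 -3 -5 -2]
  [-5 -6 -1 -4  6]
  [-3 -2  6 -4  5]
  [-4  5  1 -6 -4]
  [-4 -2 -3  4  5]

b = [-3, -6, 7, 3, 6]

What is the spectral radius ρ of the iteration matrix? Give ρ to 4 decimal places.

1.2920

Let D = diag(-5, -6, 6, -6, 5); L, U the strict triangles.
T_GS = -(D+L)⁻¹U: row 0 first, T[0,3] = -(-5)/(-5) = -1.0000; later rows by forward substitution.
  T[0,:] = [+0.0000 +0.4000 -0.6000 -1.0000 -0.4000]
  T[1,:] = [+0.0000 -0.3333 +0.3333 +0.1667 +1.3333]
  T[2,:] = [+0.0000 +0.0889 -0.1889 +0.2222 -0.5889]
  T[3,:] = [+0.0000 -0.5296 +0.6463 +0.8426 +0.6130]
  T[4,:] = [+0.0000 +0.6637 -0.9770 -1.2741 -0.6304]
eigenvalue magnitudes: 1.2920, 1.0680, 0.1311, 0.1311, 0.0000.
ρ = 1.2920; 1.2920 > 1, so it fails to converge.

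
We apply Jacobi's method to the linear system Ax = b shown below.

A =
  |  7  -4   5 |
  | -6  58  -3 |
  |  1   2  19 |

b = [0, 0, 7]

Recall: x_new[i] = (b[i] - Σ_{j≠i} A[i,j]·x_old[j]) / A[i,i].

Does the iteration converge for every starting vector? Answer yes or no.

yes

Write A = D+L+U with D = diag(7, 58, 19).
T_J = -D⁻¹(L+U): T[1,0] = -(-6)/(58) = +0.1034; T[1,1] = 0.
  T[0,:] = [+0.0000, +0.5714, -0.7143]
  T[1,:] = [+0.1034, +0.0000, +0.0517]
  T[2,:] = [-0.0526, -0.1053, +0.0000]
|roots of det(T-λI)|: 0.3317, 0.2594, 0.0723.
spectral radius ρ = 0.3317; 0.3317 < 1 ⇒ converges.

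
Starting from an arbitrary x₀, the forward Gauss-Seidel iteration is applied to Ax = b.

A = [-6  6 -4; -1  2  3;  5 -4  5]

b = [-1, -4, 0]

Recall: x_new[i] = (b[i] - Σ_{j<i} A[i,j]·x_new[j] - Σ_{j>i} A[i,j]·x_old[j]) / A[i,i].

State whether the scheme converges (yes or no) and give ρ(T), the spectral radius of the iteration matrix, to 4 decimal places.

Diagonal D = diag(-6, 2, 5); L, U strict lower/upper.
T_GS = -(D+L)⁻¹U: row 0 first, T[0,2] = -(-4)/(-6) = -0.6667; later rows by forward substitution.
  T[0,:] = [+0.0000 +1.0000 -0.6667]
  T[1,:] = [+0.0000 +0.5000 -1.8333]
  T[2,:] = [+0.0000 -0.6000 -0.8000]
|eigenvalues of T|: 1.3839, 1.0839, 0.0000.
spectral radius ρ = 1.3839; 1.3839 > 1 ⇒ diverges.

no, ρ = 1.3839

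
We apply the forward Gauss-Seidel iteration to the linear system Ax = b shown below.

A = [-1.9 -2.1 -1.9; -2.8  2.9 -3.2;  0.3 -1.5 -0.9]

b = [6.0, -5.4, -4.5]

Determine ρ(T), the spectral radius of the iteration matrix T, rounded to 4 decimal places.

Split A = D + L + U, D = diag(-1.9, 2.9, -0.9).
Gauss-Seidel: T = -(D+L)⁻¹U, row 0 first, T[0,1] = -(-2.1)/(-1.9) = -1.1053; later rows by forward substitution.
  T[0,:] = [+0.0000 -1.1053 -1.0000]
  T[1,:] = [+0.0000 -1.0672 +0.1379]
  T[2,:] = [+0.0000 +1.4102 -0.5632]
moduli |λ_i(T)| = 1.3231, 0.3073, 0.0000.
ρ(T) = max|λ| = 1.3231; 1.3231 > 1 ⇒ diverges.

1.3231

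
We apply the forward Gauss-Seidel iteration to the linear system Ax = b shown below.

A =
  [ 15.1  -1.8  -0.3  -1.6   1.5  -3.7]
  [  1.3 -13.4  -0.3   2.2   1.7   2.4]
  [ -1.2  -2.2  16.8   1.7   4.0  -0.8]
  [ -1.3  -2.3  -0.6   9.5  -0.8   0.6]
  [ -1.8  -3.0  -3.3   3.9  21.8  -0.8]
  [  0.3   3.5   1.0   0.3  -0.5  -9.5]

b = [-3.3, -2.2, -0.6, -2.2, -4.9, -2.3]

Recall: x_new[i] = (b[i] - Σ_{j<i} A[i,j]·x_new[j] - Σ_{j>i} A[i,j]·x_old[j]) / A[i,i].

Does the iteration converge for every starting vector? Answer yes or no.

yes

Diagonal D = diag(15.1, -13.4, 16.8, 9.5, 21.8, -9.5); L, U strict lower/upper.
T_GS = -(D+L)⁻¹U: row 0 first, T[0,4] = -(1.5)/(15.1) = -0.0993; later rows by forward substitution.
  T[0,:] = [+0.0000, +0.1192, +0.0199, +0.1060, -0.0993, +0.2450]
  T[1,:] = [+0.0000, +0.0116, -0.0205, +0.1745, +0.1172, +0.2029]
  T[2,:] = [+0.0000, +0.0100, -0.0013, -0.0708, -0.2298, +0.0917]
  T[3,:] = [+0.0000, +0.0197, -0.0023, +0.0523, +0.0845, +0.0253]
  T[4,:] = [+0.0000, +0.0094, -0.0010, +0.0127, -0.0420, +0.0942]
  T[5,:] = [+0.0000, +0.0092, -0.0071, +0.0612, +0.0207, +0.0880]
|roots of det(T-λI)|: 0.1848, 0.0484, 0.0484, 0.0078, 0.0078, 0.0000.
ρ = 0.1848; 0.1848 < 1: convergent.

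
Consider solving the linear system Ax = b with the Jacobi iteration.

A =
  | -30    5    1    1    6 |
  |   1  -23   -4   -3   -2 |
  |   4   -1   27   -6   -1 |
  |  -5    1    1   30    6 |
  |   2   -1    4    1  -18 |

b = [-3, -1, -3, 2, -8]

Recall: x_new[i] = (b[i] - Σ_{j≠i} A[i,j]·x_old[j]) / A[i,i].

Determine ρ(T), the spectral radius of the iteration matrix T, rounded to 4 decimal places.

Let D = diag(-30, -23, 27, 30, -18); L, U the strict triangles.
Jacobi: T = -D⁻¹(L+U), T[4,3] = -(1)/(-18) = +0.0556; T[4,4] = 0.
  T[0,:] = [+0.0000  +0.1667  +0.0333  +0.0333  +0.2000]
  T[1,:] = [+0.0435  +0.0000  -0.1739  -0.1304  -0.0870]
  T[2,:] = [-0.1481  +0.0370  +0.0000  +0.2222  +0.0370]
  T[3,:] = [+0.1667  -0.0333  -0.0333  +0.0000  -0.2000]
  T[4,:] = [+0.1111  -0.0556  +0.2222  +0.0556  +0.0000]
moduli |λ_i(T)| = 0.2977, 0.2214, 0.2214, 0.1125, 0.0185.
ρ = 0.2977; 0.2977 < 1, so it converges for any x₀.

0.2977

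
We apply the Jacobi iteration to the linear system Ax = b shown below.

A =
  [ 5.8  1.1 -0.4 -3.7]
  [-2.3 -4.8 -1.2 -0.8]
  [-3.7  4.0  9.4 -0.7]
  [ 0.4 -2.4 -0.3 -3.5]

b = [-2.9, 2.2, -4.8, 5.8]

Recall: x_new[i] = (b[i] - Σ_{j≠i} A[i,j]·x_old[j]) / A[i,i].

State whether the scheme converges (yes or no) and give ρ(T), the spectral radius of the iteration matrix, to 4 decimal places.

yes, ρ = 0.8440

Split A = D + L + U, D = diag(5.8, -4.8, 9.4, -3.5).
T_J = -D⁻¹(L+U): T[2,1] = -(4)/(9.4) = -0.4255; T[2,2] = 0.
  T[0,:] = [+0.0000, -0.1897, +0.0690, +0.6379]
  T[1,:] = [-0.4792, +0.0000, -0.2500, -0.1667]
  T[2,:] = [+0.3936, -0.4255, +0.0000, +0.0745]
  T[3,:] = [+0.1143, -0.6857, -0.0857, +0.0000]
|eigenvalues of T|: 0.8440, 0.4646, 0.4646, 0.1274.
spectral radius ρ = 0.8440; 0.8440 < 1 ⇒ converges.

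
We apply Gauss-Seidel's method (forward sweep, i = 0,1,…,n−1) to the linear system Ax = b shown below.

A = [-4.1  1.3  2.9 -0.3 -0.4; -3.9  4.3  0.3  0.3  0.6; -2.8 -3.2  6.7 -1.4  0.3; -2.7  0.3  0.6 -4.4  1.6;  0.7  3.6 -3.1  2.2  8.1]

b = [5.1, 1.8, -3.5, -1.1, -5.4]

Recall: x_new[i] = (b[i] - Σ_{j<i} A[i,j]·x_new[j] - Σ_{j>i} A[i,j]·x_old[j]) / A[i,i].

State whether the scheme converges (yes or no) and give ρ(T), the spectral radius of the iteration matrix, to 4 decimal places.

Diagonal D = diag(-4.1, 4.3, 6.7, -4.4, 8.1); L, U strict lower/upper.
Gauss-Seidel: T = -(D+L)⁻¹U, row 0 first, T[0,4] = -(-0.4)/(-4.1) = -0.0976; later rows by forward substitution.
  T[0,:] = [+0.0000 +0.3171 +0.7073 -0.0732 -0.0976]
  T[1,:] = [+0.0000 +0.2876 +0.5718 -0.1361 -0.2280]
  T[2,:] = [+0.0000 +0.2699 +0.5687 +0.1134 -0.1945]
  T[3,:] = [+0.0000 -0.1382 -0.3175 +0.0511 +0.3814]
  T[4,:] = [+0.0000 -0.0144 -0.0114 +0.0963 -0.0682]
moduli |λ_i(T)| = 0.8450, 0.1761, 0.1642, 0.0059, 0.0000.
ρ = 0.8450; 0.8450 < 1, so it converges for any x₀.

yes, ρ = 0.8450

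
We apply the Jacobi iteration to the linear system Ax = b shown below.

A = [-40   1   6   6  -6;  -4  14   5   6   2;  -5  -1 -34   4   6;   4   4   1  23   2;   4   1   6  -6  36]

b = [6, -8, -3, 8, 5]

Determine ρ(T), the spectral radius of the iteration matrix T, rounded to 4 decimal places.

Split A = D + L + U, D = diag(-40, 14, -34, 23, 36).
Jacobi T = -D⁻¹(L+U): T[4,2] = -(6)/(36) = -0.1667; T[4,4] = 0.
  T[0,:] = [+0.0000  +0.0250  +0.1500  +0.1500  -0.1500]
  T[1,:] = [+0.2857  +0.0000  -0.3571  -0.4286  -0.1429]
  T[2,:] = [-0.1471  -0.0294  +0.0000  +0.1176  +0.1765]
  T[3,:] = [-0.1739  -0.1739  -0.0435  +0.0000  -0.0870]
  T[4,:] = [-0.1111  -0.0278  -0.1667  +0.1667  +0.0000]
|λ(T)| sorted: 0.2217, 0.1732, 0.1719, 0.1719, 0.0468.
ρ = 0.2217; 0.2217 < 1 ⇒ converges.

0.2217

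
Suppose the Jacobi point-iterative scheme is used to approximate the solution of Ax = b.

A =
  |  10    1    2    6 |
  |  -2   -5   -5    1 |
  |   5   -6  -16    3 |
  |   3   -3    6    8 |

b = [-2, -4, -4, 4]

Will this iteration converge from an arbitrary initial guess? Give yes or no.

Let D = diag(10, -5, -16, 8); L, U the strict triangles.
Jacobi T = -D⁻¹(L+U): T[1,0] = -(-2)/(-5) = -0.4000; T[1,1] = 0.
  T[0,:] = [+0.0000  -0.1000  -0.2000  -0.6000]
  T[1,:] = [-0.4000  +0.0000  -1.0000  +0.2000]
  T[2,:] = [+0.3125  -0.3750  +0.0000  +0.1875]
  T[3,:] = [-0.3750  +0.3750  -0.7500  +0.0000]
|λ(T)| sorted: 0.9192, 0.5280, 0.3557, 0.3557.
ρ = 0.9192; 0.9192 < 1, so it converges for any x₀.

yes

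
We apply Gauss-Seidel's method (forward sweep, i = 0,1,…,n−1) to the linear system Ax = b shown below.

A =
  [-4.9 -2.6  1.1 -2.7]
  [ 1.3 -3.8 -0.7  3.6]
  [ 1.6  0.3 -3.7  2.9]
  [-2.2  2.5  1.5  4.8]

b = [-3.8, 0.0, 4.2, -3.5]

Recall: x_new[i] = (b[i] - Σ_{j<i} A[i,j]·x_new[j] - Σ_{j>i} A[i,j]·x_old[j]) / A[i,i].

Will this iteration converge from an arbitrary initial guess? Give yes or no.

yes

Write A = D+L+U with D = diag(-4.9, -3.8, -3.7, 4.8).
T_GS = -(D+L)⁻¹U: row 0 first, T[0,3] = -(-2.7)/(-4.9) = -0.5510; later rows by forward substitution.
  T[0,:] = [+0.0000  -0.5306  +0.2245  -0.5510]
  T[1,:] = [+0.0000  -0.1815  -0.1074  +0.7589]
  T[2,:] = [+0.0000  -0.2442  +0.0884  +0.6070]
  T[3,:] = [+0.0000  -0.0723  +0.1312  -0.8375]
|λ(T)| sorted: 0.8718, 0.2322, 0.1734, 0.0000.
ρ = 0.8718; 0.8718 < 1 ⇒ converges.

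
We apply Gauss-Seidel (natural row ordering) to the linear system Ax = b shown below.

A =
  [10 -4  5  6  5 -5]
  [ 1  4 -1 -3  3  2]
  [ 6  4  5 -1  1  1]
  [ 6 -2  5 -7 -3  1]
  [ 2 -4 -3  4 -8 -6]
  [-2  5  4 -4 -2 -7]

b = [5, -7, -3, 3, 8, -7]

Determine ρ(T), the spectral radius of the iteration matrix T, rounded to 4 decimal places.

1.6985

Let D = diag(10, 4, 5, -7, -8, -7); L, U the strict triangles.
GS T = -(D+L)⁻¹U: row 0 first, T[0,5] = -(-5)/(10) = +0.5000; later rows by forward substitution.
  T[0,:] = [+0.0000, +0.4000, -0.5000, -0.6000, -0.5000, +0.5000]
  T[1,:] = [+0.0000, -0.1000, +0.3750, +0.9000, -0.6250, -0.6250]
  T[2,:] = [+0.0000, -0.4000, +0.3000, +0.2000, +0.9000, -0.3000]
  T[3,:] = [+0.0000, +0.0857, -0.3214, -0.6286, -0.0357, +0.5357]
  T[4,:] = [+0.0000, +0.3429, -0.5857, -0.9893, -0.1679, +0.0679]
  T[5,:] = [+0.0000, -0.5612, +0.9332, +1.5704, +0.2791, -1.0862]
|λ(T)| sorted: 1.6985, 0.7316, 0.7316, 0.1644, 0.0123, 0.0000.
ρ = 1.6985; 1.6985 > 1, so it fails to converge.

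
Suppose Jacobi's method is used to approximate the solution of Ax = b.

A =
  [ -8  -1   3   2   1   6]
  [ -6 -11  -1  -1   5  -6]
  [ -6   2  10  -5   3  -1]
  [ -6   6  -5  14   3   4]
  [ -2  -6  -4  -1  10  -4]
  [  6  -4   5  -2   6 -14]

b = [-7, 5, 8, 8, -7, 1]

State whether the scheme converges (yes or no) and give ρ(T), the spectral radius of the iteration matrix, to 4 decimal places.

Let D = diag(-8, -11, 10, 14, 10, -14); L, U the strict triangles.
T_J = -D⁻¹(L+U): T[0,2] = -(3)/(-8) = +0.3750; T[0,0] = 0.
  T[0,:] = [+0.0000, -0.1250, +0.3750, +0.2500, +0.1250, +0.7500]
  T[1,:] = [-0.5455, +0.0000, -0.0909, -0.0909, +0.4545, -0.5455]
  T[2,:] = [+0.6000, -0.2000, +0.0000, +0.5000, -0.3000, +0.1000]
  T[3,:] = [+0.4286, -0.4286, +0.3571, +0.0000, -0.2143, -0.2857]
  T[4,:] = [+0.2000, +0.6000, +0.4000, +0.1000, +0.0000, +0.4000]
  T[5,:] = [+0.4286, -0.2857, +0.3571, -0.1429, +0.4286, +0.0000]
moduli |λ_i(T)| = 1.2315, 0.9088, 0.6573, 0.5157, 0.5157, 0.4395.
spectral radius ρ = 1.2315; 1.2315 > 1: divergent.

no, ρ = 1.2315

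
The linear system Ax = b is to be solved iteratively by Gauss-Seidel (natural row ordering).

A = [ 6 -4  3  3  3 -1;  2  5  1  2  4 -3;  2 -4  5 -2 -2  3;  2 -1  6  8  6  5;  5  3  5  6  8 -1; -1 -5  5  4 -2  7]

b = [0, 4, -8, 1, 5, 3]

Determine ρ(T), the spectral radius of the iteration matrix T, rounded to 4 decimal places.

1.1627

A = D + L + U where D = diag(6, 5, 5, 8, 8, 7).
GS T = -(D+L)⁻¹U: row 0 first, T[0,1] = -(-4)/(6) = +0.6667; later rows by forward substitution.
  T[0,:] = [+0.0000 +0.6667 -0.5000 -0.5000 -0.5000 +0.1667]
  T[1,:] = [+0.0000 -0.2667 +0.0000 -0.2000 -0.6000 +0.5333]
  T[2,:] = [+0.0000 -0.4800 +0.2000 +0.4400 +0.1200 -0.2400]
  T[3,:] = [+0.0000 +0.1600 -0.0250 -0.2300 -0.7900 -0.4200]
  T[4,:] = [+0.0000 -0.1367 +0.2062 +0.2850 +1.0550 +0.2858]
  T[5,:] = [+0.0000 +0.1171 -0.1411 -0.3157 +0.1671 +0.8979]
|eigenvalues of T|: 1.1627, 0.9365, 0.2464, 0.2464, 0.0108, 0.0000.
ρ = 1.1627; 1.1627 > 1, so it fails to converge.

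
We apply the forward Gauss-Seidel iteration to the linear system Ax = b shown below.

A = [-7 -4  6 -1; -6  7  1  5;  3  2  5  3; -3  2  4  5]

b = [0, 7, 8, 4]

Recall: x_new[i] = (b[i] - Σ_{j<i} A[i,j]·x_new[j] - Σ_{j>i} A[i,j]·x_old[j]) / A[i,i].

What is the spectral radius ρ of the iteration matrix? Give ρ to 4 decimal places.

A = D + L + U where D = diag(-7, 7, 5, 5).
GS T = -(D+L)⁻¹U: row 0 first, T[0,1] = -(-4)/(-7) = -0.5714; later rows by forward substitution.
  T[0,:] = [+0.0000  -0.5714  +0.8571  -0.1429]
  T[1,:] = [+0.0000  -0.4898  +0.5918  -0.8367]
  T[2,:] = [+0.0000  +0.5388  -0.7510  -0.1796]
  T[3,:] = [+0.0000  -0.5780  +0.8784  +0.3927]
eigenvalue magnitudes: 1.4063, 0.5178, 0.0404, 0.0000.
ρ(T) = max|λ| = 1.4063; 1.4063 > 1 ⇒ diverges.

1.4063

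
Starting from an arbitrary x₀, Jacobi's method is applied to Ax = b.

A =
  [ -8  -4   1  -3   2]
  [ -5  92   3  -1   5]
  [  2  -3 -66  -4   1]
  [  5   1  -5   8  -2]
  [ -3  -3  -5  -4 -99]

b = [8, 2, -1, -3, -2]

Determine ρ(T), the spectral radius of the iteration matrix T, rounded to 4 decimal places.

Let D = diag(-8, 92, -66, 8, -99); L, U the strict triangles.
Jacobi T = -D⁻¹(L+U): T[0,2] = -(1)/(-8) = +0.1250; T[0,0] = 0.
  T[0,:] = [+0.0000, -0.5000, +0.1250, -0.3750, +0.2500]
  T[1,:] = [+0.0543, +0.0000, -0.0326, +0.0109, -0.0543]
  T[2,:] = [+0.0303, -0.0455, +0.0000, -0.0606, +0.0152]
  T[3,:] = [-0.6250, -0.1250, +0.6250, +0.0000, +0.2500]
  T[4,:] = [-0.0303, -0.0303, -0.0505, -0.0404, +0.0000]
|λ(T)| sorted: 0.4240, 0.3542, 0.0664, 0.0664, 0.0490.
ρ = 0.4240; 0.4240 < 1, so it converges for any x₀.

0.4240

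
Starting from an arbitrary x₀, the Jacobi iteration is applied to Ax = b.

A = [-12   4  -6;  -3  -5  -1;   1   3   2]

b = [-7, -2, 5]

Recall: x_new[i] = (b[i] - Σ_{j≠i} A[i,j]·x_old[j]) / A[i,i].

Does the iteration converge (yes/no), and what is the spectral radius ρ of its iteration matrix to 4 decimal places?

yes, ρ = 0.9013

Diagonal D = diag(-12, -5, 2); L, U strict lower/upper.
Jacobi: T = -D⁻¹(L+U), T[0,2] = -(-6)/(-12) = -0.5000; T[0,0] = 0.
  T[0,:] = [+0.0000, +0.3333, -0.5000]
  T[1,:] = [-0.6000, +0.0000, -0.2000]
  T[2,:] = [-0.5000, -1.5000, +0.0000]
|eigenvalues of T|: 0.9013, 0.6799, 0.6799.
spectral radius ρ = 0.9013; 0.9013 < 1, so it converges for any x₀.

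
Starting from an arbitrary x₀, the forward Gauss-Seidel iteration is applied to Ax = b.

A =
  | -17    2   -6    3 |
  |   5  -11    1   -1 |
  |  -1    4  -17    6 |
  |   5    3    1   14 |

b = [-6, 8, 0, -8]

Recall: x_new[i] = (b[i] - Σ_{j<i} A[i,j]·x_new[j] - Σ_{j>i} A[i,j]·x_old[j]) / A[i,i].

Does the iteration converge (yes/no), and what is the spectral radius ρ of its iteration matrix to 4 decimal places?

Diagonal D = diag(-17, -11, -17, 14); L, U strict lower/upper.
GS T = -(D+L)⁻¹U: row 0 first, T[0,1] = -(2)/(-17) = +0.1176; later rows by forward substitution.
  T[0,:] = [+0.0000 +0.1176 -0.3529 +0.1765]
  T[1,:] = [+0.0000 +0.0535 -0.0695 -0.0107]
  T[2,:] = [+0.0000 +0.0057 +0.0044 +0.3400]
  T[3,:] = [+0.0000 -0.0539 +0.1406 -0.0850]
moduli |λ_i(T)| = 0.2547, 0.2013, 0.0263, 0.0000.
ρ(T) = max|λ| = 0.2547; 0.2547 < 1 ⇒ converges.

yes, ρ = 0.2547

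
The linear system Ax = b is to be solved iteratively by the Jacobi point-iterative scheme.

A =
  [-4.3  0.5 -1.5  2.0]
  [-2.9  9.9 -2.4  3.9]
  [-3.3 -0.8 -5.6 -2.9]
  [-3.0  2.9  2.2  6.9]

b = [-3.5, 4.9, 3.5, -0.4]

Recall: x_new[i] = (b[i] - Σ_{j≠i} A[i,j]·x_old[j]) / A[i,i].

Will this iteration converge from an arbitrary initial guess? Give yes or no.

Let D = diag(-4.3, 9.9, -5.6, 6.9); L, U the strict triangles.
T_J = -D⁻¹(L+U): T[1,0] = -(-2.9)/(9.9) = +0.2929; T[1,1] = 0.
  T[0,:] = [+0.0000  +0.1163  -0.3488  +0.4651]
  T[1,:] = [+0.2929  +0.0000  +0.2424  -0.3939]
  T[2,:] = [-0.5893  -0.1429  +0.0000  -0.5179]
  T[3,:] = [+0.4348  -0.4203  -0.3188  +0.0000]
eigenvalue magnitudes: 0.9045, 0.6813, 0.4019, 0.1787.
ρ = 0.9045; 0.9045 < 1 ⇒ converges.

yes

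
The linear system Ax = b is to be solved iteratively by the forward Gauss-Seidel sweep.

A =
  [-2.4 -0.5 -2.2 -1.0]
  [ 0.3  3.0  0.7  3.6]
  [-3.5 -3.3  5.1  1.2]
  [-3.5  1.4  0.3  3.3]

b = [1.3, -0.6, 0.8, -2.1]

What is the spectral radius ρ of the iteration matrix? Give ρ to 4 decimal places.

1.5152

Diagonal D = diag(-2.4, 3, 5.1, 3.3); L, U strict lower/upper.
T_GS = -(D+L)⁻¹U: row 0 first, T[0,2] = -(-2.2)/(-2.4) = -0.9167; later rows by forward substitution.
  T[0,:] = [+0.0000, -0.2083, -0.9167, -0.4167]
  T[1,:] = [+0.0000, +0.0208, -0.1417, -1.1583]
  T[2,:] = [+0.0000, -0.1295, -0.7208, -1.2708]
  T[3,:] = [+0.0000, -0.2180, -0.8466, +0.1650]
|roots of det(T-λI)|: 1.5152, 0.9720, 0.0082, 0.0000.
ρ = 1.5152; 1.5152 > 1, so it fails to converge.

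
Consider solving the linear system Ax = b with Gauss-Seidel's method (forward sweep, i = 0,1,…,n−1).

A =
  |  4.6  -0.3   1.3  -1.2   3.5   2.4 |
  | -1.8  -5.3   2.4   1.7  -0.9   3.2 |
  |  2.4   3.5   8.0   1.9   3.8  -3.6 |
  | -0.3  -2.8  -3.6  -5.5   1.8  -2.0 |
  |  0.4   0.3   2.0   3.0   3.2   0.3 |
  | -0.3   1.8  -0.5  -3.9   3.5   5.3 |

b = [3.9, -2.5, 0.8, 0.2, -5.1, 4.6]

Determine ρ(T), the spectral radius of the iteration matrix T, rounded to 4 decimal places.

1.5254

Write A = D+L+U with D = diag(4.6, -5.3, 8, -5.5, 3.2, 5.3).
T_GS = -(D+L)⁻¹U: row 0 first, T[0,4] = -(3.5)/(4.6) = -0.7609; later rows by forward substitution.
  T[0,:] = [+0.0000 +0.0652 -0.2826 +0.2609 -0.7609 -0.5217]
  T[1,:] = [+0.0000 -0.0221 +0.5488 +0.2322 +0.0886 +0.7810]
  T[2,:] = [+0.0000 -0.0099 -0.1553 -0.4173 -0.2855 +0.2648]
  T[3,:] = [+0.0000 +0.0142 -0.1623 +0.1407 +0.5105 -0.9061]
  T[4,:] = [+0.0000 -0.0132 +0.2331 +0.0745 -0.2134 +0.5822]
  T[5,:] = [+0.0000 +0.0294 -0.4904 -0.0491 +0.4165 -1.3210]
|roots of det(T-λI)|: 1.5254, 0.1756, 0.1756, 0.0245, 0.0106, 0.0000.
spectral radius ρ = 1.5254; 1.5254 > 1, so it fails to converge.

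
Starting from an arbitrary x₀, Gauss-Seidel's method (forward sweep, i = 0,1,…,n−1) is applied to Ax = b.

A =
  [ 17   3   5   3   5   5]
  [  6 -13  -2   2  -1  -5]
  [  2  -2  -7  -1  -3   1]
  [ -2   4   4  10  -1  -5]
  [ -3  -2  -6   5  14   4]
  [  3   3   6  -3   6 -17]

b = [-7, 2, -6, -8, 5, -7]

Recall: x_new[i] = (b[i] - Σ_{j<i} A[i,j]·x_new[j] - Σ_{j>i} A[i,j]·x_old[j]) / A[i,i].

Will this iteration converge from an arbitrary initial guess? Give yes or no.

yes

Split A = D + L + U, D = diag(17, -13, -7, 10, 14, -17).
GS T = -(D+L)⁻¹U: row 0 first, T[0,3] = -(3)/(17) = -0.1765; later rows by forward substitution.
  T[0,:] = [+0.0000  -0.1765  -0.2941  -0.1765  -0.2941  -0.2941]
  T[1,:] = [+0.0000  -0.0814  -0.2896  +0.0724  -0.2127  -0.5204]
  T[2,:] = [+0.0000  -0.0271  -0.0013  -0.2140  -0.4518  +0.2075]
  T[3,:] = [+0.0000  +0.0081  +0.0575  +0.0213  +0.3070  +0.5663]
  T[4,:] = [+0.0000  -0.0640  -0.1255  -0.1268  -0.3967  -0.5364]
  T[5,:] = [+0.0000  -0.0791  -0.1579  -0.1424  -0.4431  -0.3598]
|roots of det(T-λI)|: 0.8233, 0.1091, 0.0968, 0.0968, 0.0232, 0.0000.
ρ = 0.8233; 0.8233 < 1 ⇒ converges.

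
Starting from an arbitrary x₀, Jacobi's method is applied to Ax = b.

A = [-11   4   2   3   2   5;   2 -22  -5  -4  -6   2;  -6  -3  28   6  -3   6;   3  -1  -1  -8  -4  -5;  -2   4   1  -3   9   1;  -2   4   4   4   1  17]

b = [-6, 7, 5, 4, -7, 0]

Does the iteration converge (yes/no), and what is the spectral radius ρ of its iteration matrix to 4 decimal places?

yes, ρ = 0.9245

Write A = D+L+U with D = diag(-11, -22, 28, -8, 9, 17).
T_J = -D⁻¹(L+U): T[5,1] = -(4)/(17) = -0.2353; T[5,5] = 0.
  T[0,:] = [+0.0000, +0.3636, +0.1818, +0.2727, +0.1818, +0.4545]
  T[1,:] = [+0.0909, +0.0000, -0.2273, -0.1818, -0.2727, +0.0909]
  T[2,:] = [+0.2143, +0.1071, +0.0000, -0.2143, +0.1071, -0.2143]
  T[3,:] = [+0.3750, -0.1250, -0.1250, +0.0000, -0.5000, -0.6250]
  T[4,:] = [+0.2222, -0.4444, -0.1111, +0.3333, +0.0000, -0.1111]
  T[5,:] = [+0.1176, -0.2353, -0.2353, -0.2353, -0.0588, +0.0000]
moduli |λ_i(T)| = 0.9245, 0.4946, 0.4946, 0.1692, 0.1692, 0.1151.
spectral radius ρ = 0.9245; 0.9245 < 1, so it converges for any x₀.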